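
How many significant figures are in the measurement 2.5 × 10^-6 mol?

2.5 × 10^-6: in scientific notation every digit of the coefficient is significant.

2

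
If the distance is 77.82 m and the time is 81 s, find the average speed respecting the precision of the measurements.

average speed = 77.82 m ÷ 81 s = 0.960740740741… m/s.
77.82 has 4 significant figures; 81 has 2.
Division/multiplication keeps the fewest: 2 significant figures.
Rounded: 0.96 m/s.

0.96 m/s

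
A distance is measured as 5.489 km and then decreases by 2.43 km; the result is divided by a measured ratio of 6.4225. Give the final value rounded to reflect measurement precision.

0.476 km

5.489 km − 2.43 km = 3.059 km; the difference is limited to 2 decimal places (3 s.f.).
Carrying full precision, 3.059 ÷ 6.4225 = 0.476294277929… km; 6.4225 has 5 s.f., so the result keeps min(3, 5) = 3 s.f.
Rounded to 3 significant figures: 0.476 km.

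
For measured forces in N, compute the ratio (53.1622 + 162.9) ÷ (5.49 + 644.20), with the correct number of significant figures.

0.3326

53.1622 + 162.9 = 216.0622, limited to 1 d.p. → 4 s.f.; 5.49 + 644.20 = 649.69, limited to 2 d.p. → 5 s.f.
Carrying full precision, 216.0622 ÷ 649.69 = 0.332561991103…; keep min(4, 5) = 4 s.f.
Rounded to 4 significant figures: 0.3326.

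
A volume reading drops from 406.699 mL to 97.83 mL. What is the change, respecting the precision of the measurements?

406.699 mL − 97.83 mL = 308.869 mL.
Addition/subtraction keeps the fewest decimal places: 406.699 → 3 decimal places, 97.83 → 2 decimal places; limit is 2.
Rounded to 2 decimal places: 308.87 mL.

308.87 mL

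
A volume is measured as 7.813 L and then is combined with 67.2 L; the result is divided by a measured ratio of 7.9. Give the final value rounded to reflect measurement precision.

9.5 L

7.813 L + 67.2 L = 75.013 L; the sum is limited to 1 decimal place (3 s.f.).
Carrying full precision, 75.013 ÷ 7.9 = 9.4953164557… L; 7.9 has 2 s.f., so the result keeps min(3, 2) = 2 s.f.
Rounded to 2 significant figures: 9.5 L.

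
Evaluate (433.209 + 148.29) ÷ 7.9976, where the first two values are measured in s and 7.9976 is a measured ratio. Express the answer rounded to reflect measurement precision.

72.709 s

433.209 s + 148.29 s = 581.499 s; the sum is limited to 2 decimal places (5 s.f.).
Carrying full precision, 581.499 ÷ 7.9976 = 72.7091877563… s; 7.9976 has 5 s.f., so the result keeps min(5, 5) = 5 s.f.
Rounded to 5 significant figures: 72.709 s.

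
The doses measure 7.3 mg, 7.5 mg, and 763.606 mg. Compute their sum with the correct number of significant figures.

7.3 mg + 7.5 mg + 763.606 mg = 778.406 mg.
Addition/subtraction keeps the fewest decimal places: 7.3 → 1 decimal place, 7.5 → 1 decimal place, 763.606 → 3 decimal places; limit is 1.
Rounded to 1 decimal place: 778.4 mg.

778.4 mg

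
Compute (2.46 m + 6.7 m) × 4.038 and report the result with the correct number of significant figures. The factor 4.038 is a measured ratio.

2.46 m + 6.7 m = 9.16 m; the sum is limited to 1 decimal place (2 s.f.).
Carrying full precision, 9.16 × 4.038 = 36.98808 m; 4.038 has 4 s.f., so the result keeps min(2, 4) = 2 s.f.
Rounded to 2 significant figures: 37 m.

37 m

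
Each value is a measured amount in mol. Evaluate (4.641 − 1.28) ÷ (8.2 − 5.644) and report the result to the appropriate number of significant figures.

4.641 − 1.28 = 3.361, limited to 2 d.p. → 3 s.f.; 8.2 − 5.644 = 2.556, limited to 1 d.p. → 2 s.f.
Carrying full precision, 3.361 ÷ 2.556 = 1.31494522692…; keep min(3, 2) = 2 s.f.
Rounded to 2 significant figures: 1.3.

1.3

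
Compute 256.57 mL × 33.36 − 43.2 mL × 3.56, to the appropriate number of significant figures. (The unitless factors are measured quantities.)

8405 mL

256.57 × 33.36 = 8559.1752 → 8559 mL (4 s.f., last digit at the 10^0 place).
43.2 × 3.56 = 153.792 → 154 mL (3 s.f., last digit at the 10^0 place).
Difference: 8405.3832 mL; keep the coarser place, 10^0.
Result: 8405 mL.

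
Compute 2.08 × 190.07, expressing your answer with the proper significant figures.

2.08 × 190.07 = 395.3456
Multiplication/division keeps the fewest significant figures: 2.08 → 3 s.f., 190.07 → 5 s.f.; limit is 3.
Rounded to 3 significant figures: 395.

395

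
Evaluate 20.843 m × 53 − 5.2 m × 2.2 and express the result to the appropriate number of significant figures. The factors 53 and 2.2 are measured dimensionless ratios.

20.843 × 53 = 1104.679 → 1.1 × 10³ m (2 s.f., last digit at the 10^2 place).
5.2 × 2.2 = 11.44 → 11 m (2 s.f., last digit at the 10^0 place).
Difference: 1093.239 m; keep the coarser place, 10^2.
Result: 1.1 × 10³ m.

1.1 × 10³ m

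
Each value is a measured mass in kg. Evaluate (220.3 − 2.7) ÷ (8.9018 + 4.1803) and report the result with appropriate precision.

16.63

220.3 − 2.7 = 217.6, limited to 1 d.p. → 4 s.f.; 8.9018 + 4.1803 = 13.0821, limited to 4 d.p. → 6 s.f.
Carrying full precision, 217.6 ÷ 13.0821 = 16.6334151245…; keep min(4, 6) = 4 s.f.
Rounded to 4 significant figures: 16.63.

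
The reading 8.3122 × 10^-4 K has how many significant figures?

5

8.3122 × 10^-4: in scientific notation every digit of the coefficient is significant.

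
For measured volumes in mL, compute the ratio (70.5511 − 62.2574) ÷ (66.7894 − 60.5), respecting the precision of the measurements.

70.5511 − 62.2574 = 8.2937, limited to 4 d.p. → 5 s.f.; 66.7894 − 60.5 = 6.2894, limited to 1 d.p. → 2 s.f.
Carrying full precision, 8.2937 ÷ 6.2894 = 1.31867904729…; keep min(5, 2) = 2 s.f.
Rounded to 2 significant figures: 1.3.

1.3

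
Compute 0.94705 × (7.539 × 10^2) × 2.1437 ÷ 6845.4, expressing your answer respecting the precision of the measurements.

0.94705 × (7.539 × 10^2) × 2.1437 ÷ 6845.4 = 0.223589718494…
Multiplication/division keeps the fewest significant figures: 0.94705 → 5 s.f., 7.539 × 10^2 → 4 s.f., 2.1437 → 5 s.f., 6845.4 → 5 s.f.; limit is 4.
Rounded to 4 significant figures: 2.236 × 10^-1.

2.236 × 10^-1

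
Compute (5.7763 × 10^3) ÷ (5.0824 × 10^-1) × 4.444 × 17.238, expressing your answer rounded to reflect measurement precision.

(5.7763 × 10^3) ÷ (5.0824 × 10^-1) × 4.444 × 17.238 = 870646.433129…
Multiplication/division keeps the fewest significant figures: 5.7763 × 10^3 → 5 s.f., 5.0824 × 10^-1 → 5 s.f., 4.444 → 4 s.f., 17.238 → 5 s.f.; limit is 4.
Rounded to 4 significant figures: 8.706 × 10^5.

8.706 × 10^5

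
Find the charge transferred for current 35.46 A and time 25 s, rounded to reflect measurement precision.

charge transferred = 35.46 A × 25 s = 886.5 C.
35.46 has 4 significant figures; 25 has 2.
Division/multiplication keeps the fewest: 2 significant figures.
Rounded: 8.9 × 10^2 C.

8.9 × 10^2 C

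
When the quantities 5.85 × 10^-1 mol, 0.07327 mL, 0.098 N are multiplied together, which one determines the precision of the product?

0.098 N

5.85 × 10^-1 mol → 3 s.f.; 0.07327 mL → 4 s.f.; 0.098 N → 2 s.f.
The fewest is 2 significant figures, from 0.098 N.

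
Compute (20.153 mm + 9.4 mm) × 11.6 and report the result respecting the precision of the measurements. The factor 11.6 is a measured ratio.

343 mm

20.153 mm + 9.4 mm = 29.553 mm; the sum is limited to 1 decimal place (3 s.f.).
Carrying full precision, 29.553 × 11.6 = 342.8148 mm; 11.6 has 3 s.f., so the result keeps min(3, 3) = 3 s.f.
Rounded to 3 significant figures: 343 mm.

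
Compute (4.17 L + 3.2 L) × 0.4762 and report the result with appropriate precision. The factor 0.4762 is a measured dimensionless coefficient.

4.17 L + 3.2 L = 7.37 L; the sum is limited to 1 decimal place (2 s.f.).
Carrying full precision, 7.37 × 0.4762 = 3.509594 L; 0.4762 has 4 s.f., so the result keeps min(2, 4) = 2 s.f.
Rounded to 2 significant figures: 3.5 L.

3.5 L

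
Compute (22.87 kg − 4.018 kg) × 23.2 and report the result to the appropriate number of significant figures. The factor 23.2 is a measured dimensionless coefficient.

22.87 kg − 4.018 kg = 18.852 kg; the difference is limited to 2 decimal places (4 s.f.).
Carrying full precision, 18.852 × 23.2 = 437.3664 kg; 23.2 has 3 s.f., so the result keeps min(4, 3) = 3 s.f.
Rounded to 3 significant figures: 437 kg.

437 kg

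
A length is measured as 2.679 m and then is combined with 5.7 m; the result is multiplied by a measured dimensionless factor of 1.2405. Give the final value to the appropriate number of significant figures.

10. m

2.679 m + 5.7 m = 8.379 m; the sum is limited to 1 decimal place (2 s.f.).
Carrying full precision, 8.379 × 1.2405 = 10.3941495 m; 1.2405 has 5 s.f., so the result keeps min(2, 5) = 2 s.f.
Rounded to 2 significant figures: 10. m.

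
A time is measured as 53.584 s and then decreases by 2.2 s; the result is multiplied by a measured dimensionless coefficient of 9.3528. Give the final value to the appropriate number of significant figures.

53.584 s − 2.2 s = 51.384 s; the difference is limited to 1 decimal place (3 s.f.).
Carrying full precision, 51.384 × 9.3528 = 480.5842752 s; 9.3528 has 5 s.f., so the result keeps min(3, 5) = 3 s.f.
Rounded to 3 significant figures: 481 s.

481 s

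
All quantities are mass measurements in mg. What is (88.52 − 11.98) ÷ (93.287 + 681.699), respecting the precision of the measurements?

88.52 − 11.98 = 76.54, limited to 2 d.p. → 4 s.f.; 93.287 + 681.699 = 774.986, limited to 3 d.p. → 6 s.f.
Carrying full precision, 76.54 ÷ 774.986 = 0.0987630744297…; keep min(4, 6) = 4 s.f.
Rounded to 4 significant figures: 0.09876.

0.09876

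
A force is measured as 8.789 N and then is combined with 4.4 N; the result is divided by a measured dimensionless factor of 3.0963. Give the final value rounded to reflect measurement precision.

4.26 N

8.789 N + 4.4 N = 13.189 N; the sum is limited to 1 decimal place (3 s.f.).
Carrying full precision, 13.189 ÷ 3.0963 = 4.25960016794… N; 3.0963 has 5 s.f., so the result keeps min(3, 5) = 3 s.f.
Rounded to 3 significant figures: 4.26 N.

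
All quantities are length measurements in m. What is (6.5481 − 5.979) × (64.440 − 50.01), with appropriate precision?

6.5481 − 5.979 = 0.5691, limited to 3 d.p. → 3 s.f.; 64.440 − 50.01 = 14.430, limited to 2 d.p. → 4 s.f.
Carrying full precision, 0.5691 × 14.430 = 8.212113; keep min(3, 4) = 3 s.f.
Rounded to 3 significant figures: 8.21 m².

8.21 m²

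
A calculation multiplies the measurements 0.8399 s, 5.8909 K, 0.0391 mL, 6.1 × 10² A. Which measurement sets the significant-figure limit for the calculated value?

6.1 × 10² A

0.8399 s → 4 s.f.; 5.8909 K → 5 s.f.; 0.0391 mL → 3 s.f.; 6.1 × 10² A → 2 s.f.
The fewest is 2 significant figures, from 6.1 × 10² A.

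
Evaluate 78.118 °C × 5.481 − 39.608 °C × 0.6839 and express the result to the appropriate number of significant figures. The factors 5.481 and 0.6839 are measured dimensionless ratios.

401.1 °C

78.118 × 5.481 = 428.164758 → 428.2 °C (4 s.f., last digit at the 10^-1 place).
39.608 × 0.6839 = 27.0879112 → 27.09 °C (4 s.f., last digit at the 10^-2 place).
Difference: 401.0768468 °C; keep the coarser place, 10^-1.
Result: 401.1 °C.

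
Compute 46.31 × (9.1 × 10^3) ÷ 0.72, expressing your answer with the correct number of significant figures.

5.9 × 10^5

46.31 × (9.1 × 10^3) ÷ 0.72 = 585306.944444…
Multiplication/division keeps the fewest significant figures: 46.31 → 4 s.f., 9.1 × 10^3 → 2 s.f., 0.72 → 2 s.f.; limit is 2.
Rounded to 2 significant figures: 5.9 × 10^5.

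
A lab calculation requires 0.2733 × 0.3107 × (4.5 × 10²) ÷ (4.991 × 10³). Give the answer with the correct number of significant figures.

0.2733 × 0.3107 × (4.5 × 10²) ÷ (4.991 × 10³) = 0.00765606882388…
Multiplication/division keeps the fewest significant figures: 0.2733 → 4 s.f., 0.3107 → 4 s.f., 4.5 × 10² → 2 s.f., 4.991 × 10³ → 4 s.f.; limit is 2.
Rounded to 2 significant figures: 0.0077.

0.0077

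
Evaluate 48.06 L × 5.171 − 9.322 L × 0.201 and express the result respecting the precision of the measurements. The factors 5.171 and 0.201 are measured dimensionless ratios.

246.6 L

48.06 × 5.171 = 248.51826 → 248.5 L (4 s.f., last digit at the 10^-1 place).
9.322 × 0.201 = 1.873722 → 1.87 L (3 s.f., last digit at the 10^-2 place).
Difference: 246.644538 L; keep the coarser place, 10^-1.
Result: 246.6 L.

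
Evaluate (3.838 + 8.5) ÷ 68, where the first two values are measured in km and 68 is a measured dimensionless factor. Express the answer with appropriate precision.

3.838 km + 8.5 km = 12.338 km; the sum is limited to 1 decimal place (3 s.f.).
Carrying full precision, 12.338 ÷ 68 = 0.181441176471… km; 68 has 2 s.f., so the result keeps min(3, 2) = 2 s.f.
Rounded to 2 significant figures: 0.18 km.

0.18 km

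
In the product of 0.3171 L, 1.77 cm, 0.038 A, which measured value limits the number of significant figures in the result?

0.3171 L → 4 s.f.; 1.77 cm → 3 s.f.; 0.038 A → 2 s.f.
The fewest is 2 significant figures, from 0.038 A.

0.038 A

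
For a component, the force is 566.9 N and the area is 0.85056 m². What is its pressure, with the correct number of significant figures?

pressure = 566.9 N ÷ 0.85056 m² = 666.502069225… Pa.
566.9 has 4 significant figures; 0.85056 has 5.
Division/multiplication keeps the fewest: 4 significant figures.
Rounded: 666.5 Pa.

666.5 Pa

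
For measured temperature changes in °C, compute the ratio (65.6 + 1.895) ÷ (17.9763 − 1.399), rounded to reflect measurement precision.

4.07

65.6 + 1.895 = 67.495, limited to 1 d.p. → 3 s.f.; 17.9763 − 1.399 = 16.5773, limited to 3 d.p. → 5 s.f.
Carrying full precision, 67.495 ÷ 16.5773 = 4.07153155218…; keep min(3, 5) = 3 s.f.
Rounded to 3 significant figures: 4.07.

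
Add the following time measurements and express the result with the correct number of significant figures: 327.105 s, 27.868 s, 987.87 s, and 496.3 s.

327.105 s + 27.868 s + 987.87 s + 496.3 s = 1839.143 s.
Addition/subtraction keeps the fewest decimal places: 327.105 → 3 decimal places, 27.868 → 3 decimal places, 987.87 → 2 decimal places, 496.3 → 1 decimal place; limit is 1.
Rounded to 1 decimal place: 1839.1 s.

1839.1 s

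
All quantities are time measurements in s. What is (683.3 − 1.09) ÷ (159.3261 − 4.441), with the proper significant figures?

4.405

683.3 − 1.09 = 682.21, limited to 1 d.p. → 4 s.f.; 159.3261 − 4.441 = 154.8851, limited to 3 d.p. → 6 s.f.
Carrying full precision, 682.21 ÷ 154.8851 = 4.40461994085…; keep min(4, 6) = 4 s.f.
Rounded to 4 significant figures: 4.405.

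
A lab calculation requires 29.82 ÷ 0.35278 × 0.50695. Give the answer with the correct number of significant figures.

42.85

29.82 ÷ 0.35278 × 0.50695 = 42.851774477…
Multiplication/division keeps the fewest significant figures: 29.82 → 4 s.f., 0.35278 → 5 s.f., 0.50695 → 5 s.f.; limit is 4.
Rounded to 4 significant figures: 42.85.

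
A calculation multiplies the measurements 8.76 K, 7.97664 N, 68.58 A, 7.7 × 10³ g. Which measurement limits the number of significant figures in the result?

8.76 K → 3 s.f.; 7.97664 N → 6 s.f.; 68.58 A → 4 s.f.; 7.7 × 10³ g → 2 s.f.
The fewest is 2 significant figures, from 7.7 × 10³ g.

7.7 × 10³ g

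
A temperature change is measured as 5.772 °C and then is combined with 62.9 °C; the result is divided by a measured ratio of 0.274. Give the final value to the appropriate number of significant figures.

251 °C

5.772 °C + 62.9 °C = 68.672 °C; the sum is limited to 1 decimal place (3 s.f.).
Carrying full precision, 68.672 ÷ 0.274 = 250.627737226… °C; 0.274 has 3 s.f., so the result keeps min(3, 3) = 3 s.f.
Rounded to 3 significant figures: 251 °C.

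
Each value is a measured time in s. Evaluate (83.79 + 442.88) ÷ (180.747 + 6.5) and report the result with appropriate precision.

2.813

83.79 + 442.88 = 526.67, limited to 2 d.p. → 5 s.f.; 180.747 + 6.5 = 187.247, limited to 1 d.p. → 4 s.f.
Carrying full precision, 526.67 ÷ 187.247 = 2.81270193915…; keep min(5, 4) = 4 s.f.
Rounded to 4 significant figures: 2.813.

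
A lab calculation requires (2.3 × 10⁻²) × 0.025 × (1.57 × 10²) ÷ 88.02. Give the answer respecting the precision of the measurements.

(2.3 × 10⁻²) × 0.025 × (1.57 × 10²) ÷ 88.02 = 0.00102561917746…
Multiplication/division keeps the fewest significant figures: 2.3 × 10⁻² → 2 s.f., 0.025 → 2 s.f., 1.57 × 10² → 3 s.f., 88.02 → 4 s.f.; limit is 2.
Rounded to 2 significant figures: 0.0010.

0.0010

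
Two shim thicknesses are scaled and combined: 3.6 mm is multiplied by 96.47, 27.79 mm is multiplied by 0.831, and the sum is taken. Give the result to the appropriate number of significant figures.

3.6 × 96.47 = 347.292 → 3.5 × 10^2 mm (2 s.f., last digit at the 10^1 place).
27.79 × 0.831 = 23.09349 → 23.1 mm (3 s.f., last digit at the 10^-1 place).
Sum: 370.38549 mm; keep the coarser place, 10^1.
Result: 3.7 × 10^2 mm.

3.7 × 10^2 mm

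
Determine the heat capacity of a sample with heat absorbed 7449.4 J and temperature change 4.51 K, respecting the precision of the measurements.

heat capacity = 7449.4 J ÷ 4.51 K = 1651.75166297… J/K.
7449.4 has 5 significant figures; 4.51 has 3.
Division/multiplication keeps the fewest: 3 significant figures.
Rounded: 1.65 × 10³ J/K.

1.65 × 10³ J/K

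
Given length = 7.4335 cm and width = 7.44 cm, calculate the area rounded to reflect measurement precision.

55.3 cm²

area = 7.4335 cm × 7.44 cm = 55.30524 cm².
7.4335 has 5 significant figures; 7.44 has 3.
Division/multiplication keeps the fewest: 3 significant figures.
Rounded: 55.3 cm².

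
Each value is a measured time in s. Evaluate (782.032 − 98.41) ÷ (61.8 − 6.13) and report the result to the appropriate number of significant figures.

12.3

782.032 − 98.41 = 683.622, limited to 2 d.p. → 5 s.f.; 61.8 − 6.13 = 55.67, limited to 1 d.p. → 3 s.f.
Carrying full precision, 683.622 ÷ 55.67 = 12.2798994072…; keep min(5, 3) = 3 s.f.
Rounded to 3 significant figures: 12.3.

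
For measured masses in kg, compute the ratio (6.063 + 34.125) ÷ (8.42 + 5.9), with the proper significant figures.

2.81

6.063 + 34.125 = 40.188, limited to 3 d.p. → 5 s.f.; 8.42 + 5.9 = 14.32, limited to 1 d.p. → 3 s.f.
Carrying full precision, 40.188 ÷ 14.32 = 2.80642458101…; keep min(5, 3) = 3 s.f.
Rounded to 3 significant figures: 2.81.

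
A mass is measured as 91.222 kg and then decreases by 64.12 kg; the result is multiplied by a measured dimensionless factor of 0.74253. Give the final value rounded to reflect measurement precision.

91.222 kg − 64.12 kg = 27.102 kg; the difference is limited to 2 decimal places (4 s.f.).
Carrying full precision, 27.102 × 0.74253 = 20.12404806 kg; 0.74253 has 5 s.f., so the result keeps min(4, 5) = 4 s.f.
Rounded to 4 significant figures: 20.12 kg.

20.12 kg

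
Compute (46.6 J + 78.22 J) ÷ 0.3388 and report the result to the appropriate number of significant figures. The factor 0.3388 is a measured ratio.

46.6 J + 78.22 J = 124.82 J; the sum is limited to 1 decimal place (4 s.f.).
Carrying full precision, 124.82 ÷ 0.3388 = 368.417945691… J; 0.3388 has 4 s.f., so the result keeps min(4, 4) = 4 s.f.
Rounded to 4 significant figures: 368.4 J.

368.4 J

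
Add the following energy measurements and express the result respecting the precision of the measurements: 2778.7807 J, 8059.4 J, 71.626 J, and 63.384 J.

2778.7807 J + 8059.4 J + 71.626 J + 63.384 J = 10973.1907 J.
Addition/subtraction keeps the fewest decimal places: 2778.7807 → 4 decimal places, 8059.4 → 1 decimal place, 71.626 → 3 decimal places, 63.384 → 3 decimal places; limit is 1.
Rounded to 1 decimal place: 10973.2 J.

10973.2 J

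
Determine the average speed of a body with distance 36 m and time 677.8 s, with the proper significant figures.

average speed = 36 m ÷ 677.8 s = 0.0531130126881… m/s.
36 has 2 significant figures; 677.8 has 4.
Division/multiplication keeps the fewest: 2 significant figures.
Rounded: 0.053 m/s.

0.053 m/s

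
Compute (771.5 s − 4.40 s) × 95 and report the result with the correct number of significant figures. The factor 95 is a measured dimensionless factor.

7.3 × 10⁴ s

771.5 s − 4.40 s = 767.10 s; the difference is limited to 1 decimal place (4 s.f.).
Carrying full precision, 767.10 × 95 = 72874.5 s; 95 has 2 s.f., so the result keeps min(4, 2) = 2 s.f.
Rounded to 2 significant figures: 7.3 × 10⁴ s.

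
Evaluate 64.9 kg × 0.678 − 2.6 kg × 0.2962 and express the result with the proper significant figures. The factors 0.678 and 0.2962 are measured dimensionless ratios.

43.2 kg

64.9 × 0.678 = 44.0022 → 44.0 kg (3 s.f., last digit at the 10^-1 place).
2.6 × 0.2962 = 0.77012 → 0.77 kg (2 s.f., last digit at the 10^-2 place).
Difference: 43.23208 kg; keep the coarser place, 10^-1.
Result: 43.2 kg.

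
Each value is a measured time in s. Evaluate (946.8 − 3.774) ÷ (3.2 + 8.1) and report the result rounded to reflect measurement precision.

946.8 − 3.774 = 943.026, limited to 1 d.p. → 4 s.f.; 3.2 + 8.1 = 11.3, limited to 1 d.p. → 3 s.f.
Carrying full precision, 943.026 ÷ 11.3 = 83.4536283186…; keep min(4, 3) = 3 s.f.
Rounded to 3 significant figures: 83.5.

83.5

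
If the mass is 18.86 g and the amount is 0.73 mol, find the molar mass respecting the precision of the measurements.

molar mass = 18.86 g ÷ 0.73 mol = 25.8356164384… g/mol.
18.86 has 4 significant figures; 0.73 has 2.
Division/multiplication keeps the fewest: 2 significant figures.
Rounded: 26 g/mol.

26 g/mol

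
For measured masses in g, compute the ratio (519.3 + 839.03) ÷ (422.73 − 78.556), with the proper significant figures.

519.3 + 839.03 = 1358.33, limited to 1 d.p. → 5 s.f.; 422.73 − 78.556 = 344.174, limited to 2 d.p. → 5 s.f.
Carrying full precision, 1358.33 ÷ 344.174 = 3.94663745664…; keep min(5, 5) = 5 s.f.
Rounded to 5 significant figures: 3.9466.

3.9466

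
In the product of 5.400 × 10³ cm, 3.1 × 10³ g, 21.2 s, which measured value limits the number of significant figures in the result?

5.400 × 10³ cm → 4 s.f.; 3.1 × 10³ g → 2 s.f.; 21.2 s → 3 s.f.
The fewest is 2 significant figures, from 3.1 × 10³ g.

3.1 × 10³ g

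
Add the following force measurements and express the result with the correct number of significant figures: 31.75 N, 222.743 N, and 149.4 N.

403.9 N

31.75 N + 222.743 N + 149.4 N = 403.893 N.
Addition/subtraction keeps the fewest decimal places: 31.75 → 2 decimal places, 222.743 → 3 decimal places, 149.4 → 1 decimal place; limit is 1.
Rounded to 1 decimal place: 403.9 N.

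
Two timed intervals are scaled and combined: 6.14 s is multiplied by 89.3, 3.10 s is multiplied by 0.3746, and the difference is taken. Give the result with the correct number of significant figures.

6.14 × 89.3 = 548.302 → 548 s (3 s.f., last digit at the 10^0 place).
3.10 × 0.3746 = 1.16126 → 1.16 s (3 s.f., last digit at the 10^-2 place).
Difference: 547.14074 s; keep the coarser place, 10^0.
Result: 547 s.

547 s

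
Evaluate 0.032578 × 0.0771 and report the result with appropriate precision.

0.00251

0.032578 × 0.0771 = 0.0025117638
Multiplication/division keeps the fewest significant figures: 0.032578 → 5 s.f., 0.0771 → 3 s.f.; limit is 3.
Rounded to 3 significant figures: 0.00251.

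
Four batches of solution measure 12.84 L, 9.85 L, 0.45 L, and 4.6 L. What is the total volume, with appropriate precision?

12.84 L + 9.85 L + 0.45 L + 4.6 L = 27.74 L.
Addition/subtraction keeps the fewest decimal places: 12.84 → 2 decimal places, 9.85 → 2 decimal places, 0.45 → 2 decimal places, 4.6 → 1 decimal place; limit is 1.
Rounded to 1 decimal place: 27.7 L.

27.7 L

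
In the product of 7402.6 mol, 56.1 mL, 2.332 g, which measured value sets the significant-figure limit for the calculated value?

56.1 mL

7402.6 mol → 5 s.f.; 56.1 mL → 3 s.f.; 2.332 g → 4 s.f.
The fewest is 3 significant figures, from 56.1 mL.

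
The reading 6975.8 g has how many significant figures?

5

6975.8: every digit is nonzero and significant.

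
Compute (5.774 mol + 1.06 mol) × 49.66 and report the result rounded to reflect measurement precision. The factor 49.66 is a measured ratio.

339 mol

5.774 mol + 1.06 mol = 6.834 mol; the sum is limited to 2 decimal places (3 s.f.).
Carrying full precision, 6.834 × 49.66 = 339.37644 mol; 49.66 has 4 s.f., so the result keeps min(3, 4) = 3 s.f.
Rounded to 3 significant figures: 339 mol.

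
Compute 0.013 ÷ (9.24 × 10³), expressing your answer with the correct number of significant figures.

1.4 × 10⁻⁶

0.013 ÷ (9.24 × 10³) = 0.00000140692640693…
Multiplication/division keeps the fewest significant figures: 0.013 → 2 s.f., 9.24 × 10³ → 3 s.f.; limit is 2.
Rounded to 2 significant figures: 1.4 × 10⁻⁶.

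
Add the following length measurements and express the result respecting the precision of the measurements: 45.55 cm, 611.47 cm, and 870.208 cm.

45.55 cm + 611.47 cm + 870.208 cm = 1527.228 cm.
Addition/subtraction keeps the fewest decimal places: 45.55 → 2 decimal places, 611.47 → 2 decimal places, 870.208 → 3 decimal places; limit is 2.
Rounded to 2 decimal places: 1527.23 cm.

1527.23 cm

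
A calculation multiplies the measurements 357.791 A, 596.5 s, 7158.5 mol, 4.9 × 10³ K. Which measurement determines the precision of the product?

357.791 A → 6 s.f.; 596.5 s → 4 s.f.; 7158.5 mol → 5 s.f.; 4.9 × 10³ K → 2 s.f.
The fewest is 2 significant figures, from 4.9 × 10³ K.

4.9 × 10³ K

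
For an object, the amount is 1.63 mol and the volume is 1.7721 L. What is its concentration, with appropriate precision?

concentration = 1.63 mol ÷ 1.7721 L = 0.919812651656… mol/L.
1.63 has 3 significant figures; 1.7721 has 5.
Division/multiplication keeps the fewest: 3 significant figures.
Rounded: 0.920 mol/L.

0.920 mol/L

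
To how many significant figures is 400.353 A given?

6

400.353: zeros between nonzero digits are significant.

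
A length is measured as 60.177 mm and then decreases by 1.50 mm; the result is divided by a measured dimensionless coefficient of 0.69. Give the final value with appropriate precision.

85 mm

60.177 mm − 1.50 mm = 58.677 mm; the difference is limited to 2 decimal places (4 s.f.).
Carrying full precision, 58.677 ÷ 0.69 = 85.0391304348… mm; 0.69 has 2 s.f., so the result keeps min(4, 2) = 2 s.f.
Rounded to 2 significant figures: 85 mm.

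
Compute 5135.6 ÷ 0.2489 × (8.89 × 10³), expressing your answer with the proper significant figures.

1.83 × 10⁸

5135.6 ÷ 0.2489 × (8.89 × 10³) = 183429023.704…
Multiplication/division keeps the fewest significant figures: 5135.6 → 5 s.f., 0.2489 → 4 s.f., 8.89 × 10³ → 3 s.f.; limit is 3.
Rounded to 3 significant figures: 1.83 × 10⁸.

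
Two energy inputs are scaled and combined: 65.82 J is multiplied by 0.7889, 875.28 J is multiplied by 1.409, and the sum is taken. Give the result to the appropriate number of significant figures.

1285 J

65.82 × 0.7889 = 51.925398 → 51.93 J (4 s.f., last digit at the 10^-2 place).
875.28 × 1.409 = 1233.26952 → 1233 J (4 s.f., last digit at the 10^0 place).
Sum: 1285.194918 J; keep the coarser place, 10^0.
Result: 1285 J.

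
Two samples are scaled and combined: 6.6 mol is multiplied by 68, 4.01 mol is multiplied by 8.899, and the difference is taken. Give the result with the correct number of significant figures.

6.6 × 68 = 448.8 → 4.5 × 10^2 mol (2 s.f., last digit at the 10^1 place).
4.01 × 8.899 = 35.68499 → 35.7 mol (3 s.f., last digit at the 10^-1 place).
Difference: 413.11501 mol; keep the coarser place, 10^1.
Result: 4.1 × 10^2 mol.

4.1 × 10^2 mol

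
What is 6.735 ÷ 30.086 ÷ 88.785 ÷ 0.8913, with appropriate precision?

0.002829

6.735 ÷ 30.086 ÷ 88.785 ÷ 0.8913 = 0.00282884820074…
Multiplication/division keeps the fewest significant figures: 6.735 → 4 s.f., 30.086 → 5 s.f., 88.785 → 5 s.f., 0.8913 → 4 s.f.; limit is 4.
Rounded to 4 significant figures: 0.002829.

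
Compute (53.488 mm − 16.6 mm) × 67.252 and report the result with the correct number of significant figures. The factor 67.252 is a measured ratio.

53.488 mm − 16.6 mm = 36.888 mm; the difference is limited to 1 decimal place (3 s.f.).
Carrying full precision, 36.888 × 67.252 = 2480.791776 mm; 67.252 has 5 s.f., so the result keeps min(3, 5) = 3 s.f.
Rounded to 3 significant figures: 2.48 × 10³ mm.

2.48 × 10³ mm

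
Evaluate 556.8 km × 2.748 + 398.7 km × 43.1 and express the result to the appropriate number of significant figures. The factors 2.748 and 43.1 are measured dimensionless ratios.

556.8 × 2.748 = 1530.0864 → 1.530 × 10³ km (4 s.f., last digit at the 10^0 place).
398.7 × 43.1 = 17183.97 → 1.72 × 10⁴ km (3 s.f., last digit at the 10^2 place).
Sum: 18714.0564 km; keep the coarser place, 10^2.
Result: 1.87 × 10⁴ km.

1.87 × 10⁴ km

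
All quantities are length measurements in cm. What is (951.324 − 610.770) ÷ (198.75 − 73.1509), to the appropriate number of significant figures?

2.7114

951.324 − 610.770 = 340.554, limited to 3 d.p. → 6 s.f.; 198.75 − 73.1509 = 125.5991, limited to 2 d.p. → 5 s.f.
Carrying full precision, 340.554 ÷ 125.5991 = 2.71143662654…; keep min(6, 5) = 5 s.f.
Rounded to 5 significant figures: 2.7114.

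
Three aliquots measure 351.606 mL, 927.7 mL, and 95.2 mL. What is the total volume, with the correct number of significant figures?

1374.5 mL

351.606 mL + 927.7 mL + 95.2 mL = 1374.506 mL.
Addition/subtraction keeps the fewest decimal places: 351.606 → 3 decimal places, 927.7 → 1 decimal place, 95.2 → 1 decimal place; limit is 1.
Rounded to 1 decimal place: 1374.5 mL.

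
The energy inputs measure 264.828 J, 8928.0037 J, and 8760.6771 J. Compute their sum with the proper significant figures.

264.828 J + 8928.0037 J + 8760.6771 J = 17953.5088 J.
Addition/subtraction keeps the fewest decimal places: 264.828 → 3 decimal places, 8928.0037 → 4 decimal places, 8760.6771 → 4 decimal places; limit is 3.
Rounded to 3 decimal places: 17953.509 J.

17953.509 J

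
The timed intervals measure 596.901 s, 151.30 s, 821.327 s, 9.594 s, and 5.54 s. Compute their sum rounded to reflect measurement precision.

596.901 s + 151.30 s + 821.327 s + 9.594 s + 5.54 s = 1584.662 s.
Addition/subtraction keeps the fewest decimal places: 596.901 → 3 decimal places, 151.30 → 2 decimal places, 821.327 → 3 decimal places, 9.594 → 3 decimal places, 5.54 → 2 decimal places; limit is 2.
Rounded to 2 decimal places: 1584.66 s.

1584.66 s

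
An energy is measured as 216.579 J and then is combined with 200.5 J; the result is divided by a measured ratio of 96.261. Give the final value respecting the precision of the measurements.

4.333 J

216.579 J + 200.5 J = 417.079 J; the sum is limited to 1 decimal place (4 s.f.).
Carrying full precision, 417.079 ÷ 96.261 = 4.33279313533… J; 96.261 has 5 s.f., so the result keeps min(4, 5) = 4 s.f.
Rounded to 4 significant figures: 4.333 J.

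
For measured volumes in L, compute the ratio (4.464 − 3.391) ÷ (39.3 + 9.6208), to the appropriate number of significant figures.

0.0219

4.464 − 3.391 = 1.073, limited to 3 d.p. → 4 s.f.; 39.3 + 9.6208 = 48.9208, limited to 1 d.p. → 3 s.f.
Carrying full precision, 1.073 ÷ 48.9208 = 0.0219334107374…; keep min(4, 3) = 3 s.f.
Rounded to 3 significant figures: 0.0219.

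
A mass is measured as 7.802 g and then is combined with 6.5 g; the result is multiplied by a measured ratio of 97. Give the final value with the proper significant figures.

7.802 g + 6.5 g = 14.302 g; the sum is limited to 1 decimal place (3 s.f.).
Carrying full precision, 14.302 × 97 = 1387.294 g; 97 has 2 s.f., so the result keeps min(3, 2) = 2 s.f.
Rounded to 2 significant figures: 1.4 × 10^3 g.

1.4 × 10^3 g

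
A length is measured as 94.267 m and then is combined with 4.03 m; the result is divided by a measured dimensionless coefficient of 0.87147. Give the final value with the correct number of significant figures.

112.8 m

94.267 m + 4.03 m = 98.297 m; the sum is limited to 2 decimal places (4 s.f.).
Carrying full precision, 98.297 ÷ 0.87147 = 112.794473705… m; 0.87147 has 5 s.f., so the result keeps min(4, 5) = 4 s.f.
Rounded to 4 significant figures: 112.8 m.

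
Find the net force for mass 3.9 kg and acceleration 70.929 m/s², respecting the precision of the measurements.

2.8 × 10^2 N

net force = 3.9 kg × 70.929 m/s² = 276.6231 N.
3.9 has 2 significant figures; 70.929 has 5.
Division/multiplication keeps the fewest: 2 significant figures.
Rounded: 2.8 × 10^2 N.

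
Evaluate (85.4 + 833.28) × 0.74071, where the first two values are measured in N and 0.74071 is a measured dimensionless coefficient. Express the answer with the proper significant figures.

680.5 N

85.4 N + 833.28 N = 918.68 N; the sum is limited to 1 decimal place (4 s.f.).
Carrying full precision, 918.68 × 0.74071 = 680.4754628 N; 0.74071 has 5 s.f., so the result keeps min(4, 5) = 4 s.f.
Rounded to 4 significant figures: 680.5 N.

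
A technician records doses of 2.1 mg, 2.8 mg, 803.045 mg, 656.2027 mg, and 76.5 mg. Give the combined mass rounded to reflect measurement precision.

1540.6 mg

2.1 mg + 2.8 mg + 803.045 mg + 656.2027 mg + 76.5 mg = 1540.6477 mg.
Addition/subtraction keeps the fewest decimal places: 2.1 → 1 decimal place, 2.8 → 1 decimal place, 803.045 → 3 decimal places, 656.2027 → 4 decimal places, 76.5 → 1 decimal place; limit is 1.
Rounded to 1 decimal place: 1540.6 mg.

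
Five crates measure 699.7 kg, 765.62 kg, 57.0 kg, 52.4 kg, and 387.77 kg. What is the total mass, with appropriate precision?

1962.5 kg

699.7 kg + 765.62 kg + 57.0 kg + 52.4 kg + 387.77 kg = 1962.49 kg.
Addition/subtraction keeps the fewest decimal places: 699.7 → 1 decimal place, 765.62 → 2 decimal places, 57.0 → 1 decimal place, 52.4 → 1 decimal place, 387.77 → 2 decimal places; limit is 1.
Rounded to 1 decimal place: 1962.5 kg.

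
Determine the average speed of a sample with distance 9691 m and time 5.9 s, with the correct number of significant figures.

1.6 × 10^3 m/s

average speed = 9691 m ÷ 5.9 s = 1642.54237288… m/s.
9691 has 4 significant figures; 5.9 has 2.
Division/multiplication keeps the fewest: 2 significant figures.
Rounded: 1.6 × 10^3 m/s.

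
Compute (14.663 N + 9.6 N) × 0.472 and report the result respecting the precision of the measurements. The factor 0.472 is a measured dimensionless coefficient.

11.5 N

14.663 N + 9.6 N = 24.263 N; the sum is limited to 1 decimal place (3 s.f.).
Carrying full precision, 24.263 × 0.472 = 11.452136 N; 0.472 has 3 s.f., so the result keeps min(3, 3) = 3 s.f.
Rounded to 3 significant figures: 11.5 N.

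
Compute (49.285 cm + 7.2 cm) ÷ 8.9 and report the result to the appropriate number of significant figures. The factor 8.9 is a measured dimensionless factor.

6.3 cm

49.285 cm + 7.2 cm = 56.485 cm; the sum is limited to 1 decimal place (3 s.f.).
Carrying full precision, 56.485 ÷ 8.9 = 6.34662921348… cm; 8.9 has 2 s.f., so the result keeps min(3, 2) = 2 s.f.
Rounded to 2 significant figures: 6.3 cm.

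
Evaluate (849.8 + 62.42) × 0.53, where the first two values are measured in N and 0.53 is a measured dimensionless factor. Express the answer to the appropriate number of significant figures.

849.8 N + 62.42 N = 912.22 N; the sum is limited to 1 decimal place (4 s.f.).
Carrying full precision, 912.22 × 0.53 = 483.4766 N; 0.53 has 2 s.f., so the result keeps min(4, 2) = 2 s.f.
Rounded to 2 significant figures: 4.8 × 10² N.

4.8 × 10² N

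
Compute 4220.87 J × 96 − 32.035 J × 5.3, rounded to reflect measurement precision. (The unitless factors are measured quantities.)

4220.87 × 96 = 405203.52 → 4.1 × 10^5 J (2 s.f., last digit at the 10^4 place).
32.035 × 5.3 = 169.7855 → 1.7 × 10^2 J (2 s.f., last digit at the 10^1 place).
Difference: 405033.7345 J; keep the coarser place, 10^4.
Result: 4.1 × 10^5 J.

4.1 × 10^5 J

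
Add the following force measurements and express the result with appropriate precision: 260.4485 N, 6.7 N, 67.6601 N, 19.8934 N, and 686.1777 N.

260.4485 N + 6.7 N + 67.6601 N + 19.8934 N + 686.1777 N = 1040.8797 N.
Addition/subtraction keeps the fewest decimal places: 260.4485 → 4 decimal places, 6.7 → 1 decimal place, 67.6601 → 4 decimal places, 19.8934 → 4 decimal places, 686.1777 → 4 decimal places; limit is 1.
Rounded to 1 decimal place: 1040.9 N.

1040.9 N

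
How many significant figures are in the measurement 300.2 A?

300.2: zeros between nonzero digits are significant.

4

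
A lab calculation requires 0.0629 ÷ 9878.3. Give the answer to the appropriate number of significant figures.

6.37 × 10^-6

0.0629 ÷ 9878.3 = 0.00000636749238229…
Multiplication/division keeps the fewest significant figures: 0.0629 → 3 s.f., 9878.3 → 5 s.f.; limit is 3.
Rounded to 3 significant figures: 6.37 × 10^-6.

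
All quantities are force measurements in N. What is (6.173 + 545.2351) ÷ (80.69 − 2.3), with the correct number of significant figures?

6.173 + 545.2351 = 551.4081, limited to 3 d.p. → 6 s.f.; 80.69 − 2.3 = 78.39, limited to 1 d.p. → 3 s.f.
Carrying full precision, 551.4081 ÷ 78.39 = 7.0341637964…; keep min(6, 3) = 3 s.f.
Rounded to 3 significant figures: 7.03.

7.03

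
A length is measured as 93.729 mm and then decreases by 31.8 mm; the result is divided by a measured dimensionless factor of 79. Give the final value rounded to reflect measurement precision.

93.729 mm − 31.8 mm = 61.929 mm; the difference is limited to 1 decimal place (3 s.f.).
Carrying full precision, 61.929 ÷ 79 = 0.783911392405… mm; 79 has 2 s.f., so the result keeps min(3, 2) = 2 s.f.
Rounded to 2 significant figures: 0.78 mm.

0.78 mm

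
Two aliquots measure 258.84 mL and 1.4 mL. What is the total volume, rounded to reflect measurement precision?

260.2 mL

258.84 mL + 1.4 mL = 260.24 mL.
Addition/subtraction keeps the fewest decimal places: 258.84 → 2 decimal places, 1.4 → 1 decimal place; limit is 1.
Rounded to 1 decimal place: 260.2 mL.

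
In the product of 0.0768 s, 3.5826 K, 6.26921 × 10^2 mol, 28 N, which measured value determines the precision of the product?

28 N

0.0768 s → 3 s.f.; 3.5826 K → 5 s.f.; 6.26921 × 10^2 mol → 6 s.f.; 28 N → 2 s.f.
The fewest is 2 significant figures, from 28 N.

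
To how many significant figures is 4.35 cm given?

4.35: every digit is nonzero and significant.

3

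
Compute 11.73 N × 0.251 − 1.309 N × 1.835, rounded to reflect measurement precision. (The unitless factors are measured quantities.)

0.54 N

11.73 × 0.251 = 2.94423 → 2.94 N (3 s.f., last digit at the 10^-2 place).
1.309 × 1.835 = 2.402015 → 2.402 N (4 s.f., last digit at the 10^-3 place).
Difference: 0.542215 N; keep the coarser place, 10^-2.
Result: 0.54 N.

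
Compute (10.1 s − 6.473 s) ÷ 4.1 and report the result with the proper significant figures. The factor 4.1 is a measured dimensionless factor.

8.8 × 10^-1 s

10.1 s − 6.473 s = 3.627 s; the difference is limited to 1 decimal place (2 s.f.).
Carrying full precision, 3.627 ÷ 4.1 = 0.884634146341… s; 4.1 has 2 s.f., so the result keeps min(2, 2) = 2 s.f.
Rounded to 2 significant figures: 8.8 × 10^-1 s.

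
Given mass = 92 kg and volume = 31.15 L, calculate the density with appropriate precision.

3.0 kg/L

density = 92 kg ÷ 31.15 L = 2.95345104334… kg/L.
92 has 2 significant figures; 31.15 has 4.
Division/multiplication keeps the fewest: 2 significant figures.
Rounded: 3.0 kg/L.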